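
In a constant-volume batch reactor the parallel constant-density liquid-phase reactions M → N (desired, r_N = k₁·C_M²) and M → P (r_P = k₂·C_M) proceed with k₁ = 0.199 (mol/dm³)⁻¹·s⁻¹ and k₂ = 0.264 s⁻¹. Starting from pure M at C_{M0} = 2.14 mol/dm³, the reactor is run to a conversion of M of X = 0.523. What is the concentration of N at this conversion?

C_M = C_{M0}(1−X) = 1.021 mol/dm³.
Along a PFR/batch, dC_P/dC_M = −r_P/(r_N+r_P) = −k₂/(k₂+k₁·C_M).
Integrating from C_{M0} to C_M: C_P = (0.264/0.199)·ln[(0.264+0.199·2.14)/(0.264+0.199·1.02)] = 1.327·ln(0.6899/0.4671) = 0.5172 mol/dm³.
Then C_N = (C_{M0}−C_M) − C_P = 1.119 − 0.5172 = 0.6020 mol/dm³.

0.602 mol/dm³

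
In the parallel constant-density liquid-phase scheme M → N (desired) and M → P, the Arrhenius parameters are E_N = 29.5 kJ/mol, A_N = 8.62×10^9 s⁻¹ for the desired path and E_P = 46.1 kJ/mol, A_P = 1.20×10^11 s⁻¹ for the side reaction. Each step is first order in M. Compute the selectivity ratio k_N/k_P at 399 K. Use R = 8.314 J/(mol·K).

10.7

With equal orders, S_{N/P} = k_N/k_P = (A_N/A_P)·exp[(E_P−E_N)/(RT)].
(E_P−E_N)/(RT) = (46.1−29.5)×10³/(8.314×399) = 16600/3317 = 5.004.
k_N/k_P = (8.62×10^9/1.20×10^11)·exp(5.004) = 0.07183 × 149.0 = 10.7.
Since E_N < E_P, lowering the temperature improves selectivity toward N.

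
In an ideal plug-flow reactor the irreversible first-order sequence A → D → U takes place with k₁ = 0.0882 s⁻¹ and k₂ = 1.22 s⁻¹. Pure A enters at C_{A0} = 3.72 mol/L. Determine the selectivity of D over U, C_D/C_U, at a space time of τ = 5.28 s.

The intermediate concentration in a first-order A→B→C sequence is C_D = k₁C_{A0}(e^(−k₁τ) − e^(−k₂τ))/(k₂−k₁).
e^(−k₁τ) = e^(−0.0882×5.28) = e^(−0.4657) = 0.6277; e^(−k₂τ) = e^(−6.442) = 0.001594.
C_D = 0.0882×3.72/(1.22−0.0882) × (0.6277−0.001594) = 0.2899×0.6261 = 0.1815 mol/L.
C_A = C_{A0}e^(−k₁τ) = 2.335 mol/L, so C_U = C_{A0}−C_A−C_D = 1.203 mol/L; C_D/C_U = 0.151.

0.151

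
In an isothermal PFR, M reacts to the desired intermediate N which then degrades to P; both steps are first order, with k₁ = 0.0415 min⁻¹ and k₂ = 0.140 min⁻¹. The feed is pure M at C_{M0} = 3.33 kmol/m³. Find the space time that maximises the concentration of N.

The intermediate peaks when r₁ = r₂, i.e. k₁e^(−k₁τ) = k₂e^(−k₂τ), giving τ_opt = ln(k₂/k₁)/(k₂−k₁).
= ln(0.140/0.0415)/(0.140−0.0415) = ln(3.373)/0.09850 = 1.216/0.09850 = 12.3 min.

12.3 min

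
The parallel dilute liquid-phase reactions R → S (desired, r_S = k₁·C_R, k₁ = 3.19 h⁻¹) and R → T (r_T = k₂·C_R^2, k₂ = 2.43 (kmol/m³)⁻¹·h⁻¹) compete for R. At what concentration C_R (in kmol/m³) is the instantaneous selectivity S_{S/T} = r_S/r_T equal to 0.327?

S_{S/T} = (k₁/k₂)·C_R⁻¹ ⇒ C_R = (S·k₂/k₁)^(-1).
= (0.327×2.43/3.19)^(-1) = (0.2491)^(-1) = 4.01 kmol/m³.

4.01 kmol/m³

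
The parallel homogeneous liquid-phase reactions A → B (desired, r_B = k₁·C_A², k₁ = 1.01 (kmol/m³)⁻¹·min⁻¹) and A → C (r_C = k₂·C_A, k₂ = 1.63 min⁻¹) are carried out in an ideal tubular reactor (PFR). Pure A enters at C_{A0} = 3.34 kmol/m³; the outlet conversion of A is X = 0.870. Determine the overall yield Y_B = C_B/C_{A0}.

C_A = C_{A0}(1−X) = 0.4342 kmol/m³.
Along a PFR/batch, dC_C/dC_A = −r_C/(r_B+r_C) = −k₂/(k₂+k₁·C_A).
Integrating from C_{A0} to C_A: C_C = (1.63/1.01)·ln[(1.63+1.01·3.34)/(1.63+1.01·0.434)] = 1.614·ln(5.003/2.069) = 1.425 kmol/m³.
Then C_B = (C_{A0}−C_A) − C_C = 2.906 − 1.425 = 1.480 kmol/m³.
Y_B = C_B/C_{A0} = 1.480/3.34 = 0.443.

0.443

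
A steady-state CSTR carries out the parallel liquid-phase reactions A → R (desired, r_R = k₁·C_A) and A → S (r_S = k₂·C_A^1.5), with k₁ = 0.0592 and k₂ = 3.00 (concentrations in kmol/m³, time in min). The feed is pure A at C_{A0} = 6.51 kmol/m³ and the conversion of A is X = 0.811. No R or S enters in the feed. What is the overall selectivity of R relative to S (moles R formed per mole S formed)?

Exit C_A = C_{A0}(1−X) = 6.51×0.189 = 1.230 kmol/m³.
Rates in a CSTR are evaluated at the outlet concentration: r_R = 0.0592×1.230 = 0.07284, r_S = 3.00×1.230^1.5 = 4.094.
Overall selectivity = C_R/C_S = r_Rτ/(r_Sτ) = r_R/r_S = 0.0178.

0.0178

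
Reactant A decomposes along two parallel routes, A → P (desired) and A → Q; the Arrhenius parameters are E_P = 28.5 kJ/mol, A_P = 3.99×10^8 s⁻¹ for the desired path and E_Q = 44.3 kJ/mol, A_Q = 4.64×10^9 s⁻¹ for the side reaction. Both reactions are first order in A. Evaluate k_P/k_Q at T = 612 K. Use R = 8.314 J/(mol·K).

1.92

k_P/k_Q = (A_P/A_Q)·exp[−(E_P−E_Q)/(RT)] = (A_P/A_Q)·exp[(E_Q−E_P)/(RT)].
(E_Q−E_P)/(RT) = (44.3−28.5)×10³/(8.314×612) = 15800/5088 = 3.105.
k_P/k_Q = (3.99×10^8/4.64×10^9)·exp(3.105) = 0.08599 × 22.31 = 1.92.
Since E_P < E_Q, lowering the temperature improves selectivity toward P.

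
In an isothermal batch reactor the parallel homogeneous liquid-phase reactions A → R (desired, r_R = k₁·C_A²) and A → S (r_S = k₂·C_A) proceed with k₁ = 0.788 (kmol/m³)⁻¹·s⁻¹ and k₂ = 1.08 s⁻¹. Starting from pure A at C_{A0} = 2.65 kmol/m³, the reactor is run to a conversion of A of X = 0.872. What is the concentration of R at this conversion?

C_A = C_{A0}(1−X) = 0.3392 kmol/m³.
Along a PFR/batch, dC_S/dC_A = −r_S/(r_R+r_S) = −k₂/(k₂+k₁·C_A).
Integrating from C_{A0} to C_A: C_S = (1.08/0.788)·ln[(1.08+0.788·2.65)/(1.08+0.788·0.339)] = 1.371·ln(3.168/1.347) = 1.172 kmol/m³.
Then C_R = (C_{A0}−C_A) − C_S = 2.311 − 1.172 = 1.139 kmol/m³.

1.14 kmol/m³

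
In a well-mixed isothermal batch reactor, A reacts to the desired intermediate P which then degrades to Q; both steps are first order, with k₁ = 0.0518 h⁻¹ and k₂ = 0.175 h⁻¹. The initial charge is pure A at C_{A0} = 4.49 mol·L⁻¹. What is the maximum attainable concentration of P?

For a first-order series the maximum intermediate yield is C_{P,max}/C_{A0} = (k₁/k₂)^[k₂/(k₂−k₁)].
= (0.0518/0.175)^(0.175/(0.175−0.0518)) = (0.2960)^(1.420) = 0.1774.
C_{P,max} = 0.1774×4.49 = 0.797 mol·L⁻¹.

0.797 mol·L⁻¹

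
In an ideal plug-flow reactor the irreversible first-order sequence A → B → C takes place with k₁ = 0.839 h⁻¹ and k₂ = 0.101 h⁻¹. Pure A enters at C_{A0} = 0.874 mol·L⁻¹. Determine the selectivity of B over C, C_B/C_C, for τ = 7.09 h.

1.24

For first-order series with pure A initially, C_B(τ) = k₁C_{A0}/(k₂−k₁)·(e^(−k₁τ) − e^(−k₂τ)).
e^(−k₁τ) = e^(−0.839×7.09) = e^(−5.949) = 0.002610; e^(−k₂τ) = e^(−0.7161) = 0.4887.
C_B = 0.839×0.874/(0.101−0.839) × (0.002610−0.4887) = (-0.9936)×(-0.4860) = 0.4829 mol·L⁻¹.
C_A = C_{A0}e^(−k₁τ) = 0.002281 mol·L⁻¹, so C_C = C_{A0}−C_A−C_B = 0.3888 mol·L⁻¹; C_B/C_C = 1.24.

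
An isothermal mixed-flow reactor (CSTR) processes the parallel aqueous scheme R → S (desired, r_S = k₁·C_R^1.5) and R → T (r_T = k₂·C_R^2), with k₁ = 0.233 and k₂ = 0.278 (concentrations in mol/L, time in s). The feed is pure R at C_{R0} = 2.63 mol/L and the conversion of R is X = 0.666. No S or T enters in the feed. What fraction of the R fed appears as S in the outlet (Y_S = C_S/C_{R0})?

Exit C_R = C_{R0}(1−X) = 2.63×0.334 = 0.8784 mol/L.
Rates in a CSTR are evaluated at the outlet concentration: r_S = 0.233×0.8784^1.5 = 0.1918, r_T = 0.278×0.8784^2 = 0.2145.
Fraction of consumed R going to S: r_S/(r_S+r_T) = 0.4721.
C_S = 0.4721·C_{R0}·X = 0.4721×2.63×0.666 = 0.827 mol/L; Y_S = C_S/C_{R0} = 0.314.

0.314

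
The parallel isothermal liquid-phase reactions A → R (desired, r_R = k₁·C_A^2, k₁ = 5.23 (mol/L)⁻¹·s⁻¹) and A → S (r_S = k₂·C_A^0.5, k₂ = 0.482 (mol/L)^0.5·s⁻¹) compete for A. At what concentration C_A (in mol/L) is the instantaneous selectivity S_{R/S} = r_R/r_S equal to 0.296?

S_{R/S} = (k₁/k₂)·C_A^1.5 ⇒ C_A = (S·k₂/k₁)^(1/1.5).
= (0.296×0.482/5.23)^(0.6667) = (0.02728)^(0.6667) = 0.0906 mol/L.

0.0906 mol/L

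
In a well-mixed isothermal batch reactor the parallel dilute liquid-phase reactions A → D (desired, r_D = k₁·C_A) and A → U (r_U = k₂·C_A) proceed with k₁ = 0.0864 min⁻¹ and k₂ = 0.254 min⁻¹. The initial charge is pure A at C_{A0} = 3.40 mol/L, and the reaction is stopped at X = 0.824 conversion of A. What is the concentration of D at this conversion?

C_A = C_{A0}(1−X) = 0.5984 mol/L.
Both paths are first order in A, so the instantaneous fraction to D is constant: dC_D/d(−C_A) = k₁/(k₁+k₂) = 0.2538.
C_D = 0.2538·(C_{A0}−C_A) = 0.2538×2.802 = 0.711 mol/L.

0.711 mol/L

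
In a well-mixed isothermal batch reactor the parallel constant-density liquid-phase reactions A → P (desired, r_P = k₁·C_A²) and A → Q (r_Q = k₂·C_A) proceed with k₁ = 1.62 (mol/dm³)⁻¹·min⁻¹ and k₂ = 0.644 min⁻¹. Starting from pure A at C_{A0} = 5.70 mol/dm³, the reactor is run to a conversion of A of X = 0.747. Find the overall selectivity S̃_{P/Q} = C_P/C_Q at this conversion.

C_A = C_{A0}(1−X) = 1.442 mol/dm³.
Along a PFR/batch, dC_Q/dC_A = −r_Q/(r_P+r_Q) = −k₂/(k₂+k₁·C_A).
Integrating from C_{A0} to C_A: C_Q = (0.644/1.62)·ln[(0.644+1.62·5.70)/(0.644+1.62·1.44)] = 0.3975·ln(9.878/2.980) = 0.4764 mol/dm³.
Then C_P = (C_{A0}−C_A) − C_Q = 4.258 − 0.4764 = 3.782 mol/dm³.
S̃_{P/Q} = C_P/C_Q = 3.782/0.4764 = 7.94.

7.94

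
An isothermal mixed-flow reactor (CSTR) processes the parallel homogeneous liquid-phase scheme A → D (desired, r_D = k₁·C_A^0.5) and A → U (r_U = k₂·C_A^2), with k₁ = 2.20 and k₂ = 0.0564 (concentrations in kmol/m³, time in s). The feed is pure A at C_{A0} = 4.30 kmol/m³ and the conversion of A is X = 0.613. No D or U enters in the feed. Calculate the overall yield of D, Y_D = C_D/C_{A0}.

Exit C_A = C_{A0}(1−X) = 4.30×0.387 = 1.664 kmol/m³.
Rates in a CSTR are evaluated at the outlet concentration: r_D = 2.20×1.664^0.5 = 2.838, r_U = 0.0564×1.664^2 = 0.1562.
Fraction of consumed A going to D: r_D/(r_D+r_U) = 0.9478.
C_D = 0.9478·C_{A0}·X = 0.9478×4.30×0.613 = 2.50 kmol/m³; Y_D = C_D/C_{A0} = 0.581.

0.581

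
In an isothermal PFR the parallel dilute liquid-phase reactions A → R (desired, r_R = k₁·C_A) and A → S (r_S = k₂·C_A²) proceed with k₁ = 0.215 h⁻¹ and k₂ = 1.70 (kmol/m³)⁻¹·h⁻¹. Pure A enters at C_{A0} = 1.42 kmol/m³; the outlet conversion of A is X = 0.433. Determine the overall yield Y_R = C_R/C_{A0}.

0.0451

C_A = C_{A0}(1−X) = 0.8051 kmol/m³.
Along a PFR/batch, dC_R/dC_A = −r_R/(r_R+r_S) = −k₁/(k₁+k₂·C_A).
Integrating from C_{A0} to C_A: C_R = (0.215/1.70)·ln[(0.215+1.70·1.42)/(0.215+1.70·0.805)] = 0.1265·ln(2.629/1.584) = 0.06410 kmol/m³.
Y_R = C_R/C_{A0} = 0.06410/1.42 = 0.0451.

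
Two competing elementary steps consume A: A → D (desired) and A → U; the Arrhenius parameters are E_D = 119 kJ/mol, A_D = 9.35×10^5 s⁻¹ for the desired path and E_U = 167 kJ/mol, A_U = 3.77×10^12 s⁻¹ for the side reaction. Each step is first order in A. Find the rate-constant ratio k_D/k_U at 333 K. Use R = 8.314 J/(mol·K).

With equal orders, S_{D/U} = k_D/k_U = (A_D/A_U)·exp[(E_U−E_D)/(RT)].
(E_U−E_D)/(RT) = (167−119)×10³/(8.314×333) = 48000/2769 = 17.34.
k_D/k_U = (9.35×10^5/3.77×10^12)·exp(17.34) = 2.480×10^-7 × 3.385×10^7 = 8.40.
Since E_D < E_U, lowering the temperature improves selectivity toward D.

8.40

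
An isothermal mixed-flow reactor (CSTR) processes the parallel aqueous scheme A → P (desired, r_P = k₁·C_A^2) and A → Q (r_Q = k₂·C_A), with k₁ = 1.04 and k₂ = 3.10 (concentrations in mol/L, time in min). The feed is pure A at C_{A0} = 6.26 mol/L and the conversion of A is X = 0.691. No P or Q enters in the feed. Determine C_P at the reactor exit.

1.70 mol/L

Exit C_A = C_{A0}(1−X) = 6.26×0.309 = 1.934 mol/L.
Rates in a CSTR are evaluated at the outlet concentration: r_P = 1.04×1.934^2 = 3.891, r_Q = 3.10×1.934 = 5.996.
Fraction of consumed A going to P: r_P/(r_P+r_Q) = 0.3935.
C_P = 0.3935·C_{A0}·X = 0.3935×6.26×0.691 = 1.70 mol/L.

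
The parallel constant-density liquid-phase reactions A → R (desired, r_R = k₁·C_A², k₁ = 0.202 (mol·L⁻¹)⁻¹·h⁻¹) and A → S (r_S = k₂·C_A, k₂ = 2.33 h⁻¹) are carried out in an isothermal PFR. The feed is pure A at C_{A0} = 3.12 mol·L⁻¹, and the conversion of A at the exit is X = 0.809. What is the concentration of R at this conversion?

0.344 mol·L⁻¹

C_A = C_{A0}(1−X) = 0.5959 mol·L⁻¹.
Along a PFR/batch, dC_S/dC_A = −r_S/(r_R+r_S) = −k₂/(k₂+k₁·C_A).
Integrating from C_{A0} to C_A: C_S = (2.33/0.202)·ln[(2.33+0.202·3.12)/(2.33+0.202·0.596)] = 11.53·ln(2.960/2.450) = 2.180 mol·L⁻¹.
Then C_R = (C_{A0}−C_A) − C_S = 2.524 − 2.180 = 0.3437 mol·L⁻¹.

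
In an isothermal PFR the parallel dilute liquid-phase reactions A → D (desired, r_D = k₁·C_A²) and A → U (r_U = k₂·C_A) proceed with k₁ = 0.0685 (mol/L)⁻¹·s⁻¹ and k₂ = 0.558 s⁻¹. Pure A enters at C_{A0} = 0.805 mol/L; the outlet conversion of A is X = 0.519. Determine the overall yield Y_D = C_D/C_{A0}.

C_A = C_{A0}(1−X) = 0.3872 mol/L.
Along a PFR/batch, dC_U/dC_A = −r_U/(r_D+r_U) = −k₂/(k₂+k₁·C_A).
Integrating from C_{A0} to C_A: C_U = (0.558/0.0685)·ln[(0.558+0.0685·0.805)/(0.558+0.0685·0.387)] = 8.146·ln(0.6131/0.5845) = 0.3894 mol/L.
Then C_D = (C_{A0}−C_A) − C_U = 0.4178 − 0.3894 = 0.02841 mol/L.
Y_D = C_D/C_{A0} = 0.02841/0.805 = 0.0353.

0.0353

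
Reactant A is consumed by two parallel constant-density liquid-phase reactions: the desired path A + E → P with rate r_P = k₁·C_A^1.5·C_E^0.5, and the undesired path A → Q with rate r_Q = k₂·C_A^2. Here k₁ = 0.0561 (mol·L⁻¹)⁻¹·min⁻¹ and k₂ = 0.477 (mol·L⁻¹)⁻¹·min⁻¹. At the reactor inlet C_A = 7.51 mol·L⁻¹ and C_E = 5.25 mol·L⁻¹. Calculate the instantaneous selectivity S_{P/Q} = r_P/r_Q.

S_{P/Q} = r_P/r_Q = (k₁·C_A^1.5·C_E^0.5)/(k₂·C_A^2) = (k₁/k₂)·C_A^-0.5·C_E^0.5.
= (0.0561×7.510^1.5×5.250^0.5) / (0.477×7.510^2) = 2.645/26.90 = 0.0983.
The undesired path is higher order in A, so low C_A (CSTR or dilute feed) favours P.

0.0983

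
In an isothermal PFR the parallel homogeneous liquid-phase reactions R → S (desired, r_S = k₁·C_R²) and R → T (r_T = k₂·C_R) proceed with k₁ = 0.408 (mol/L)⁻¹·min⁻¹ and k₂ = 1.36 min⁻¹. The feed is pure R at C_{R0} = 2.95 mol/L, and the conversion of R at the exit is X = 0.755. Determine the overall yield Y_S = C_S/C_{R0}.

0.260

C_R = C_{R0}(1−X) = 0.7228 mol/L.
Along a PFR/batch, dC_T/dC_R = −r_T/(r_S+r_T) = −k₂/(k₂+k₁·C_R).
Integrating from C_{R0} to C_R: C_T = (1.36/0.408)·ln[(1.36+0.408·2.95)/(1.36+0.408·0.723)] = 3.333·ln(2.564/1.655) = 1.459 mol/L.
Then C_S = (C_{R0}−C_R) − C_T = 2.227 − 1.459 = 0.7683 mol/L.
Y_S = C_S/C_{R0} = 0.7683/2.95 = 0.260.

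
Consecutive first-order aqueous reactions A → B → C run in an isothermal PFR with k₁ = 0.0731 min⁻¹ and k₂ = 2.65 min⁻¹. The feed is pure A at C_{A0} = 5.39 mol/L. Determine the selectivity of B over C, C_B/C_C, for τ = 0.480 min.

Solving the coupled first-order balances gives C_B(τ) = [k₁/(k₂−k₁)]·C_{A0}·(e^(−k₁τ) − e^(−k₂τ)).
e^(−k₁τ) = e^(−0.0731×0.480) = e^(−0.03509) = 0.9655; e^(−k₂τ) = e^(−1.272) = 0.2803.
C_B = 0.0731×5.39/(2.65−0.0731) × (0.9655−0.2803) = 0.1529×0.6852 = 0.1048 mol/L.
C_A = C_{A0}e^(−k₁τ) = 5.204 mol/L, so C_C = C_{A0}−C_A−C_B = 0.08107 mol/L; C_B/C_C = 1.29.

1.29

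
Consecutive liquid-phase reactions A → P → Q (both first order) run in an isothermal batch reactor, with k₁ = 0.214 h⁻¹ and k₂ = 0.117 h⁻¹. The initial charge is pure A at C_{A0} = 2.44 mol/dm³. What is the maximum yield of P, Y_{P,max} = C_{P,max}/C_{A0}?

0.483

For a first-order series the maximum intermediate yield is C_{P,max}/C_{A0} = (k₁/k₂)^[k₂/(k₂−k₁)].
= (0.214/0.117)^(0.117/(0.117−0.214)) = (1.829)^(-1.206) = 0.4827.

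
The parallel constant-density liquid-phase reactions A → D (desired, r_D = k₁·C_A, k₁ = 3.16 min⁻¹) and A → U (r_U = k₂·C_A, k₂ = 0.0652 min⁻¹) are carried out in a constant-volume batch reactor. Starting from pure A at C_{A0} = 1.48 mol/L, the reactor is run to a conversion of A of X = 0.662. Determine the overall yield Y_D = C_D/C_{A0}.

C_A = C_{A0}(1−X) = 0.5002 mol/L.
Both paths are first order in A, so the instantaneous fraction to D is constant: dC_D/d(−C_A) = k₁/(k₁+k₂) = 0.9798.
C_D = 0.9798·(C_{A0}−C_A) = 0.9798×0.9798 = 0.960 mol/L.
Y_D = C_D/C_{A0} = 0.9600/1.48 = 0.649.

0.649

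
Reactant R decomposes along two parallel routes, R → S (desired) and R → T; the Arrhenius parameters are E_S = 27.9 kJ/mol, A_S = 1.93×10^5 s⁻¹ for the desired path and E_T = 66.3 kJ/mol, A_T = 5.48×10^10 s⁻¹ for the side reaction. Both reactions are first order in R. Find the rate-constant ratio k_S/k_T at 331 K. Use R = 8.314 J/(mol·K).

Since both paths have the same order in R, the concentration cancels and S_{S/T} = k_S/k_T = (A_S/A_T)·exp[(E_T−E_S)/(RT)].
(E_T−E_S)/(RT) = (66.3−27.9)×10³/(8.314×331) = 38400/2752 = 13.95.
k_S/k_T = (1.93×10^5/5.48×10^10)·exp(13.95) = 3.522×10^-6 × 1.148×10^6 = 4.04.
Since E_S < E_T, lowering the temperature improves selectivity toward S.

4.04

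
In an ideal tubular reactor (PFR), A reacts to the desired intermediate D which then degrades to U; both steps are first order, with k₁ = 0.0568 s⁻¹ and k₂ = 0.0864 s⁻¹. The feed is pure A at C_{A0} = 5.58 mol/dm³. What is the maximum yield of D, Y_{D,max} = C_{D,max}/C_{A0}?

At the optimum, C_{D,max}/C_{A0} = (k₁/k₂)^[k₂/(k₂−k₁)].
= (0.0568/0.0864)^(0.0864/(0.0864−0.0568)) = (0.6574)^(2.919) = 0.2940.

0.294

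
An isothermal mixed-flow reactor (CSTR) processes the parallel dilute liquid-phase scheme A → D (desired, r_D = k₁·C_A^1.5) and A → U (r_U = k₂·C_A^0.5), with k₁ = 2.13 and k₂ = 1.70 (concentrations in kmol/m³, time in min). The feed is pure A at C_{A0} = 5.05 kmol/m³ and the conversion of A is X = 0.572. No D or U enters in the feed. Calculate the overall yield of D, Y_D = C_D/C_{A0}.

Exit C_A = C_{A0}(1−X) = 5.05×0.428 = 2.161 kmol/m³.
Rates in a CSTR are evaluated at the outlet concentration: r_D = 2.13×2.161^1.5 = 6.768, r_U = 1.70×2.161^0.5 = 2.499.
Fraction of consumed A going to D: r_D/(r_D+r_U) = 0.7303.
C_D = 0.7303·C_{A0}·X = 0.7303×5.05×0.572 = 2.11 kmol/m³; Y_D = C_D/C_{A0} = 0.418.

0.418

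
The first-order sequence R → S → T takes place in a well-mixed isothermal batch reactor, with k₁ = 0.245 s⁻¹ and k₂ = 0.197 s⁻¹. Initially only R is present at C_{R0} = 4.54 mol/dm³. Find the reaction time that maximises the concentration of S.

For first-order series the maximum of C_S occurs at t_opt = ln(k₂/k₁)/(k₂−k₁).
= ln(0.197/0.245)/(0.197−0.245) = ln(0.8041)/-0.04800 = -0.2181/-0.04800 = 4.54 s.

4.54 s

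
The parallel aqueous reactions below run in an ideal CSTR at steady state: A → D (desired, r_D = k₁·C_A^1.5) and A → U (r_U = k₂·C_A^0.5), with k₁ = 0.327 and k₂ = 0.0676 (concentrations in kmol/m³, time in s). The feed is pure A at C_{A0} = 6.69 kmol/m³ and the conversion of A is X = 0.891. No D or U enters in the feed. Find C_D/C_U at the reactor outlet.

Exit C_A = C_{A0}(1−X) = 6.69×0.109 = 0.7292 kmol/m³.
In a CSTR the entire volume is at exit conditions, so r_D = 0.327×0.7292^1.5 = 0.2036 and r_U = 0.0676×0.7292^0.5 = 0.05773.
Overall selectivity = C_D/C_U = r_Dτ/(r_Uτ) = r_D/r_U = 3.53.

3.53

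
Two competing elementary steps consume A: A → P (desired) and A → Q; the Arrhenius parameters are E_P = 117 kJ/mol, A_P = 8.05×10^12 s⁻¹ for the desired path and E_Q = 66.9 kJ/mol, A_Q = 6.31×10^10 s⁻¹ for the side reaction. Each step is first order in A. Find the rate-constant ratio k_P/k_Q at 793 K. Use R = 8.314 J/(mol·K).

k_P/k_Q = (A_P/A_Q)·exp[−(E_P−E_Q)/(RT)] = (A_P/A_Q)·exp[(E_Q−E_P)/(RT)].
(E_Q−E_P)/(RT) = (66.9−117)×10³/(8.314×793) = -50100/6593 = -7.599.
k_P/k_Q = (8.05×10^12/6.31×10^10)·exp(-7.599) = 127.6 × 5.010×10^-4 = 0.0639.
Since E_P > E_Q, raising the temperature improves selectivity toward P.

0.0639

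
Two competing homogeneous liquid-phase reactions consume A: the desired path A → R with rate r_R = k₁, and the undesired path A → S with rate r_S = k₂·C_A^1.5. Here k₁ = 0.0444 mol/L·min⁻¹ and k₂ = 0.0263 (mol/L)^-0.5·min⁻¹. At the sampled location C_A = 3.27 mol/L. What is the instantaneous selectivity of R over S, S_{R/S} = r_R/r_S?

0.285

S_{R/S} = r_R/r_S = (k₁)/(k₂·C_A^1.5) = (k₁/k₂)·C_A^-1.5.
= (0.0444) / (0.0263×3.270^1.5) = 0.04440/0.1555 = 0.285.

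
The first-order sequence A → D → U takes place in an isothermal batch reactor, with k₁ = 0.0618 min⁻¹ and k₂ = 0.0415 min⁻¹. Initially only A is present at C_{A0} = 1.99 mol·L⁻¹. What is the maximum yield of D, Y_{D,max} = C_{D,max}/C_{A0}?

0.443

At the optimum, C_{D,max}/C_{A0} = (k₁/k₂)^[k₂/(k₂−k₁)].
= (0.0618/0.0415)^(0.0415/(0.0415−0.0618)) = (1.489)^(-2.044) = 0.4430.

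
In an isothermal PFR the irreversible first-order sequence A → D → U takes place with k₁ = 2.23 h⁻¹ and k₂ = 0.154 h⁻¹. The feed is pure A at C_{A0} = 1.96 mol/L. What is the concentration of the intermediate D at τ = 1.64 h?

Solving the coupled first-order balances gives C_D(τ) = [k₁/(k₂−k₁)]·C_{A0}·(e^(−k₁τ) − e^(−k₂τ)).
e^(−k₁τ) = e^(−2.23×1.64) = e^(−3.657) = 0.02580; e^(−k₂τ) = e^(−0.2526) = 0.7768.
C_D = 2.23×1.96/(0.154−2.23) × (0.02580−0.7768) = (-2.105)×(-0.7510) = 1.581 mol/L.

1.58 mol/L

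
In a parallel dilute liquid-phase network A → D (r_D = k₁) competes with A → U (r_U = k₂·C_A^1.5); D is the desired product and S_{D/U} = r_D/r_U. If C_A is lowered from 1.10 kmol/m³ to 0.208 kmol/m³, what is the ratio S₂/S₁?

S_{D/U} = (k₁/k₂)·C_A^-1.5, so S₂/S₁ = (C_{A,2}/C_{A,1})^-1.5.
= (0.208/1.10)^(-1.5) = (0.1891)^(-1.5) = 12.2.
Selectivity toward D rises as C_A falls — low-concentration operation is favoured.

12.2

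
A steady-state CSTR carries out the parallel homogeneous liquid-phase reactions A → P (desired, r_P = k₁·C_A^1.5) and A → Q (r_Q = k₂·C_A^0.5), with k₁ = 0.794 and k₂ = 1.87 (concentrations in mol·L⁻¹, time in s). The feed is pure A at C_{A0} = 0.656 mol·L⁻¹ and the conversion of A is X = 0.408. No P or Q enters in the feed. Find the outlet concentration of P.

Exit C_A = C_{A0}(1−X) = 0.656×0.592 = 0.3884 mol·L⁻¹.
Rates in a CSTR are evaluated at the outlet concentration: r_P = 0.794×0.3884^1.5 = 0.1922, r_Q = 1.87×0.3884^0.5 = 1.165.
Fraction of consumed A going to P: r_P/(r_P+r_Q) = 0.1416.
C_P = 0.1416·C_{A0}·X = 0.1416×0.656×0.408 = 0.0379 mol·L⁻¹.

0.0379 mol·L⁻¹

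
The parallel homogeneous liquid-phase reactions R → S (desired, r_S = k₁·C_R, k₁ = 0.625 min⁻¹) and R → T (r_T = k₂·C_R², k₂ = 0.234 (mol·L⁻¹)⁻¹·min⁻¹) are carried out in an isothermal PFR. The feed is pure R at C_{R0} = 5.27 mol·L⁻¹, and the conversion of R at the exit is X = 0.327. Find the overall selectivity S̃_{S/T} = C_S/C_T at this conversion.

C_R = C_{R0}(1−X) = 3.547 mol·L⁻¹.
Along a PFR/batch, dC_S/dC_R = −r_S/(r_S+r_T) = −k₁/(k₁+k₂·C_R).
Integrating from C_{R0} to C_R: C_S = (0.625/0.234)·ln[(0.625+0.234·5.27)/(0.625+0.234·3.55)] = 2.671·ln(1.858/1.455) = 0.6534 mol·L⁻¹.
C_T = (C_{R0}−C_R)−C_S = 1.070 mol·L⁻¹; S̃_{S/T} = 0.6534/1.070 = 0.611.

0.611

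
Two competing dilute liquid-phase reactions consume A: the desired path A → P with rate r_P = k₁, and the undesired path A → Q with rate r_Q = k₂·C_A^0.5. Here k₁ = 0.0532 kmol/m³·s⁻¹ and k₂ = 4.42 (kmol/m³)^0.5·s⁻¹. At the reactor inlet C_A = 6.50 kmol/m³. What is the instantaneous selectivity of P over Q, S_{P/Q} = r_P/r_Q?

0.00472

S_{P/Q} = r_P/r_Q = (k₁)/(k₂·C_A^0.5) = (k₁/k₂)·C_A^-0.5.
= (0.0532) / (4.42×6.500^0.5) = 0.05320/11.27 = 0.00472.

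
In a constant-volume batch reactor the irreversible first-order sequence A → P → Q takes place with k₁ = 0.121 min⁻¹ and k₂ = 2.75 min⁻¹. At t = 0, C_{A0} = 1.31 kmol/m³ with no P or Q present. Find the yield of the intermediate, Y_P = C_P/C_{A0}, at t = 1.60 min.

0.0374

Solving the coupled first-order balances gives C_P(t) = [k₁/(k₂−k₁)]·C_{A0}·(e^(−k₁t) − e^(−k₂t)).
e^(−k₁t) = e^(−0.121×1.60) = e^(−0.1936) = 0.8240; e^(−k₂t) = e^(−4.400) = 0.01228.
C_P = 0.121×1.31/(2.75−0.121) × (0.8240−0.01228) = 0.06029×0.8117 = 0.04894 kmol/m³.
Y_P = C_P/C_{A0} = 0.04894/1.31 = 0.0374.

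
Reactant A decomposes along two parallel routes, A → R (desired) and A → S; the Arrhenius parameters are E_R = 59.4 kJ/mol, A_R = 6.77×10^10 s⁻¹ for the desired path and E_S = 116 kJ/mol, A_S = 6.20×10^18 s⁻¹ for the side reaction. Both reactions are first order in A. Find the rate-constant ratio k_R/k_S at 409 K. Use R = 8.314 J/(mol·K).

0.185

k_R/k_S = (A_R/A_S)·exp[−(E_R−E_S)/(RT)] = (A_R/A_S)·exp[(E_S−E_R)/(RT)].
(E_S−E_R)/(RT) = (116−59.4)×10³/(8.314×409) = 56600/3400 = 16.64.
k_R/k_S = (6.77×10^10/6.20×10^18)·exp(16.64) = 1.092×10^-8 × 1.694×10^7 = 0.185.
Since E_R < E_S, lowering the temperature improves selectivity toward R.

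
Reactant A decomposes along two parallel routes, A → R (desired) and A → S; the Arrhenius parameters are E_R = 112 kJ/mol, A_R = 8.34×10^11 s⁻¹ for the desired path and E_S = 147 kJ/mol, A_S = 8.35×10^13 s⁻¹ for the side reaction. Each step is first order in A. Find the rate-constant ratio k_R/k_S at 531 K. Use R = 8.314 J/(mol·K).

k_R/k_S = (A_R/A_S)·exp[−(E_R−E_S)/(RT)] = (A_R/A_S)·exp[(E_S−E_R)/(RT)].
(E_S−E_R)/(RT) = (147−112)×10³/(8.314×531) = 35000/4415 = 7.928.
k_R/k_S = (8.34×10^11/8.35×10^13)·exp(7.928) = 0.009988 × 2774 = 27.7.
Since E_R < E_S, lowering the temperature improves selectivity toward R.

27.7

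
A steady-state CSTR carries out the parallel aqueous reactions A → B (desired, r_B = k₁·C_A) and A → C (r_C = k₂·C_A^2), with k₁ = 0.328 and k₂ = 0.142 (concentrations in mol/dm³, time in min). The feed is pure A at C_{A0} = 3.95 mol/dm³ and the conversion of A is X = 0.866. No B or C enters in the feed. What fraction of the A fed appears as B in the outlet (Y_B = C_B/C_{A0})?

0.705

Exit C_A = C_{A0}(1−X) = 3.95×0.134 = 0.5293 mol/dm³.
In a CSTR the entire volume is at exit conditions, so r_B = 0.328×0.5293 = 0.1736 and r_C = 0.142×0.5293^2 = 0.03978.
Fraction of consumed A going to B: r_B/(r_B+r_C) = 0.8136.
C_B = 0.8136·C_{A0}·X = 0.8136×3.95×0.866 = 2.78 mol/dm³; Y_B = C_B/C_{A0} = 0.705.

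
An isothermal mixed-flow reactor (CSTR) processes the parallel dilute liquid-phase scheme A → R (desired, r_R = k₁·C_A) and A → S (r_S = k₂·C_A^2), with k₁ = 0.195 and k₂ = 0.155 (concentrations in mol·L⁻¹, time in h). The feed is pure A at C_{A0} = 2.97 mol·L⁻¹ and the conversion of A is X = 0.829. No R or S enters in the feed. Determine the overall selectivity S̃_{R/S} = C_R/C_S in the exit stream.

Exit C_A = C_{A0}(1−X) = 2.97×0.171 = 0.5079 mol·L⁻¹.
Rates in a CSTR are evaluated at the outlet concentration: r_R = 0.195×0.5079 = 0.09903, r_S = 0.155×0.5079^2 = 0.03998.
Overall selectivity = C_R/C_S = r_Rτ/(r_Sτ) = r_R/r_S = 2.48.

2.48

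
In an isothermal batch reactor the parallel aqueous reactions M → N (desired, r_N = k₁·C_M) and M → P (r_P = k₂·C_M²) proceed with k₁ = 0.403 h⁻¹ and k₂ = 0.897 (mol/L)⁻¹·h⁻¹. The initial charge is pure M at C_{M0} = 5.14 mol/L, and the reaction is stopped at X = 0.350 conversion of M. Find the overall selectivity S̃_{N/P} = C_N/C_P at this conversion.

C_M = C_{M0}(1−X) = 3.341 mol/L.
Along a PFR/batch, dC_N/dC_M = −r_N/(r_N+r_P) = −k₁/(k₁+k₂·C_M).
Integrating from C_{M0} to C_M: C_N = (0.403/0.897)·ln[(0.403+0.897·5.14)/(0.403+0.897·3.34)] = 0.4493·ln(5.014/3.400) = 0.1745 mol/L.
C_P = (C_{M0}−C_M)−C_N = 1.624 mol/L; S̃_{N/P} = 0.1745/1.624 = 0.107.

0.107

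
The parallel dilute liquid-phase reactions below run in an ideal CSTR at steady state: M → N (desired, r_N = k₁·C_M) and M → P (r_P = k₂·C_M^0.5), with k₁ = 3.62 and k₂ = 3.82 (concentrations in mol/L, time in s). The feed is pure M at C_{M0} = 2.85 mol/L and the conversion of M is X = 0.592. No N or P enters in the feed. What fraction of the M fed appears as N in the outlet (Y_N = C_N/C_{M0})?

Exit C_M = C_{M0}(1−X) = 2.85×0.408 = 1.163 mol/L.
Rates in a CSTR are evaluated at the outlet concentration: r_N = 3.62×1.163 = 4.209, r_P = 3.82×1.163^0.5 = 4.119.
Fraction of consumed M going to N: r_N/(r_N+r_P) = 0.5054.
C_N = 0.5054·C_{M0}·X = 0.5054×2.85×0.592 = 0.853 mol/L; Y_N = C_N/C_{M0} = 0.299.

0.299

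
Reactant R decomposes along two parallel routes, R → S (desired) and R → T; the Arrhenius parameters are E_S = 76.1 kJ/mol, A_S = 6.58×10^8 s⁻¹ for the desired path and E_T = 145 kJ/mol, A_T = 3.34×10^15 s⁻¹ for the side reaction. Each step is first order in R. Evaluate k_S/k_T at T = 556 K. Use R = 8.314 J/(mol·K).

Since both paths have the same order in R, the concentration cancels and S_{S/T} = k_S/k_T = (A_S/A_T)·exp[(E_T−E_S)/(RT)].
(E_T−E_S)/(RT) = (145−76.1)×10³/(8.314×556) = 68900/4623 = 14.91.
k_S/k_T = (6.58×10^8/3.34×10^15)·exp(14.91) = 1.970×10^-7 × 2.973×10^6 = 0.586.

0.586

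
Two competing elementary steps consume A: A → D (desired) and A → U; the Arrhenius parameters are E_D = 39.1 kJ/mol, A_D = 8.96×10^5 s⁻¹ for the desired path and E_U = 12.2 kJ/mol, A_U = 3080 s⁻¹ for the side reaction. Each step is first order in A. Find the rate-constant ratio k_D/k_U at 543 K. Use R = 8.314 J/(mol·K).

k_D/k_U = (A_D/A_U)·exp[−(E_D−E_U)/(RT)] = (A_D/A_U)·exp[(E_U−E_D)/(RT)].
(E_U−E_D)/(RT) = (12.2−39.1)×10³/(8.314×543) = -26900/4515 = -5.959.
k_D/k_U = (8.96×10^5/3080)·exp(-5.959) = 290.9 × 0.002584 = 0.752.

0.752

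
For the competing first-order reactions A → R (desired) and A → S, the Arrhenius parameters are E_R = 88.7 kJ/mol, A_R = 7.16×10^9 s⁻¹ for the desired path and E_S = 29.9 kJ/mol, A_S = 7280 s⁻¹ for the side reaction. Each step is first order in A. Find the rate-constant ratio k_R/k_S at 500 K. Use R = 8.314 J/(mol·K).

0.708

With equal orders, S_{R/S} = k_R/k_S = (A_R/A_S)·exp[(E_S−E_R)/(RT)].
(E_S−E_R)/(RT) = (29.9−88.7)×10³/(8.314×500) = -58800/4157 = -14.14.
k_R/k_S = (7.16×10^9/7280)·exp(-14.14) = 9.835×10^5 × 7.194×10^-7 = 0.708.
Since E_R > E_S, raising the temperature improves selectivity toward R.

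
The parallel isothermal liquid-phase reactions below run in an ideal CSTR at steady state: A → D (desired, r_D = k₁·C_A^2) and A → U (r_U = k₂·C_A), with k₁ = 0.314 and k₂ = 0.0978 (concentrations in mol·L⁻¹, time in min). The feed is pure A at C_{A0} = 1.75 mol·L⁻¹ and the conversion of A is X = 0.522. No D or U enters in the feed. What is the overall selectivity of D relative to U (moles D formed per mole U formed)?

Exit C_A = C_{A0}(1−X) = 1.75×0.478 = 0.8365 mol·L⁻¹.
Rates in a CSTR are evaluated at the outlet concentration: r_D = 0.314×0.8365^2 = 0.2197, r_U = 0.0978×0.8365 = 0.08181.
Overall selectivity = C_D/C_U = r_Dτ/(r_Uτ) = r_D/r_U = 2.69.

2.69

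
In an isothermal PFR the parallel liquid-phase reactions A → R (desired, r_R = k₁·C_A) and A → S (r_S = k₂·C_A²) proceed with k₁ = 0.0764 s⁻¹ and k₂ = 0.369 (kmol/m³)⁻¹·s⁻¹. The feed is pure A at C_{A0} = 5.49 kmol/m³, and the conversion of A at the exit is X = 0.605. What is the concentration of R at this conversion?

0.181 kmol/m³

C_A = C_{A0}(1−X) = 2.169 kmol/m³.
Along a PFR/batch, dC_R/dC_A = −r_R/(r_R+r_S) = −k₁/(k₁+k₂·C_A).
Integrating from C_{A0} to C_A: C_R = (0.0764/0.369)·ln[(0.0764+0.369·5.49)/(0.0764+0.369·2.17)] = 0.2070·ln(2.102/0.8766) = 0.1811 kmol/m³.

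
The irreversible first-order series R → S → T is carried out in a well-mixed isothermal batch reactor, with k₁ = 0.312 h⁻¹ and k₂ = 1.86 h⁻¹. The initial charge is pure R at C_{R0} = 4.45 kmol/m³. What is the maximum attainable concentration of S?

Evaluating C_S at t_opt = ln(k₂/k₁)/(k₂−k₁) gives C_{S,max}/C_{R0} = (k₁/k₂)^[k₂/(k₂−k₁)].
= (0.312/1.86)^(1.86/(1.86−0.312)) = (0.1677)^(1.202) = 0.1170.
C_{S,max} = 0.1170×4.45 = 0.521 kmol/m³.

0.521 kmol/m³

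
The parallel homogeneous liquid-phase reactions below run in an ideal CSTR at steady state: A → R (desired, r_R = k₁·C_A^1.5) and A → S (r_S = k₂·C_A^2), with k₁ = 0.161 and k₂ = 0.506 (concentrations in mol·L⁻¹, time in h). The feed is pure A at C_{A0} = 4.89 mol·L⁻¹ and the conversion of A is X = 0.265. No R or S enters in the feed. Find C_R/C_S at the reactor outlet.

0.168

Exit C_A = C_{A0}(1−X) = 4.89×0.735 = 3.594 mol·L⁻¹.
A CSTR operates uniformly at the exit composition, giving r_R = 1.097 and r_S = 6.536 (each k·C_A^n at C_A = 3.594).
Overall selectivity = C_R/C_S = r_Rτ/(r_Sτ) = r_R/r_S = 0.168.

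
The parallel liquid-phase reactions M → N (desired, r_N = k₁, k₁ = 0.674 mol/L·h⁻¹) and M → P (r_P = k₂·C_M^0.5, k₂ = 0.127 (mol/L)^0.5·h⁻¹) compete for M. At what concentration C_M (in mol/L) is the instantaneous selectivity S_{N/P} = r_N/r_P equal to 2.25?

5.56 mol/L

S_{N/P} = (k₁/k₂)·C_M^-0.5 ⇒ C_M = (S·k₂/k₁)^(-2).
= (2.25×0.127/0.674)^(-2) = (0.4240)^(-2) = 5.56 mol/L.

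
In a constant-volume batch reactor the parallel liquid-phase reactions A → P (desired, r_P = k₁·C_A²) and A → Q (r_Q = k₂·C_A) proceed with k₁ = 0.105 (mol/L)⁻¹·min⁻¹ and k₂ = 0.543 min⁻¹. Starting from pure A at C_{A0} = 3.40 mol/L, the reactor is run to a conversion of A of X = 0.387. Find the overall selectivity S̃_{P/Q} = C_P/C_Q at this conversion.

0.527

C_A = C_{A0}(1−X) = 2.084 mol/L.
Along a PFR/batch, dC_Q/dC_A = −r_Q/(r_P+r_Q) = −k₂/(k₂+k₁·C_A).
Integrating from C_{A0} to C_A: C_Q = (0.543/0.105)·ln[(0.543+0.105·3.40)/(0.543+0.105·2.08)] = 5.171·ln(0.9000/0.7618) = 0.8619 mol/L.
Then C_P = (C_{A0}−C_A) − C_Q = 1.316 − 0.8619 = 0.4539 mol/L.
S̃_{P/Q} = C_P/C_Q = 0.4539/0.8619 = 0.527.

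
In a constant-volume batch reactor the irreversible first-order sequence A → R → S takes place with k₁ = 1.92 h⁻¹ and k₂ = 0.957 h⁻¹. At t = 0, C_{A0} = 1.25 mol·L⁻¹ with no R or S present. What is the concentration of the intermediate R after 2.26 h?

0.254 mol·L⁻¹

For first-order series with pure A initially, C_R(t) = k₁C_{A0}/(k₂−k₁)·(e^(−k₁t) − e^(−k₂t)).
e^(−k₁t) = e^(−1.92×2.26) = e^(−4.339) = 0.01305; e^(−k₂t) = e^(−2.163) = 0.1150.
C_R = 1.92×1.25/(0.957−1.92) × (0.01305−0.1150) = (-2.492)×(-0.1020) = 0.2541 mol·L⁻¹.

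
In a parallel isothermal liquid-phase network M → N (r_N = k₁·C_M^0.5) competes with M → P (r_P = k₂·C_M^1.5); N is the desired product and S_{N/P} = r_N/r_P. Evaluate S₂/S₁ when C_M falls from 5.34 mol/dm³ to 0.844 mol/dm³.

6.33

S_{N/P} = (k₁/k₂)·C_M⁻¹, so S₂/S₁ = (C_{M,2}/C_{M,1})⁻¹.
= 5.34/0.844 = 6.33.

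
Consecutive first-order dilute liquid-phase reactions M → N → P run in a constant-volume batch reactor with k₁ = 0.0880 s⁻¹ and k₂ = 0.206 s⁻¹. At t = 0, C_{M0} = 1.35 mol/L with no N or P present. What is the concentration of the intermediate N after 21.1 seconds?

The intermediate concentration in a first-order A→B→C sequence is C_N = k₁C_{M0}(e^(−k₁t) − e^(−k₂t))/(k₂−k₁).
e^(−k₁t) = e^(−0.0880×21.1) = e^(−1.857) = 0.1562; e^(−k₂t) = e^(−4.347) = 0.01295.
C_N = 0.0880×1.35/(0.206−0.0880) × (0.1562−0.01295) = 1.007×0.1432 = 0.1442 mol/L.

0.144 mol/L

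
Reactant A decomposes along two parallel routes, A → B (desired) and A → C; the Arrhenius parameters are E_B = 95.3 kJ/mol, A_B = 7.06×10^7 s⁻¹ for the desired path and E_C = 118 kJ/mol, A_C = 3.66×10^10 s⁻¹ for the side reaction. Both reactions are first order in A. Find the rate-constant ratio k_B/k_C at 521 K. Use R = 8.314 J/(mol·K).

With equal orders, S_{B/C} = k_B/k_C = (A_B/A_C)·exp[(E_C−E_B)/(RT)].
(E_C−E_B)/(RT) = (118−95.3)×10³/(8.314×521) = 22700/4332 = 5.241.
k_B/k_C = (7.06×10^7/3.66×10^10)·exp(5.241) = 0.001929 × 188.8 = 0.364.

0.364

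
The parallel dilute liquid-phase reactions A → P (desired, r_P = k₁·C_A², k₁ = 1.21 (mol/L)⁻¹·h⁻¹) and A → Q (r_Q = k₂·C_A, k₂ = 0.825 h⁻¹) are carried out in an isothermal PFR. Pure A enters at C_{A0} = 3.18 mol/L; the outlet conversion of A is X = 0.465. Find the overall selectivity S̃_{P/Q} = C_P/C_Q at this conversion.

3.49

C_A = C_{A0}(1−X) = 1.701 mol/L.
Along a PFR/batch, dC_Q/dC_A = −r_Q/(r_P+r_Q) = −k₂/(k₂+k₁·C_A).
Integrating from C_{A0} to C_A: C_Q = (0.825/1.21)·ln[(0.825+1.21·3.18)/(0.825+1.21·1.70)] = 0.6818·ln(4.673/2.884) = 0.3291 mol/L.
Then C_P = (C_{A0}−C_A) − C_Q = 1.479 − 0.3291 = 1.150 mol/L.
S̃_{P/Q} = C_P/C_Q = 1.150/0.3291 = 3.49.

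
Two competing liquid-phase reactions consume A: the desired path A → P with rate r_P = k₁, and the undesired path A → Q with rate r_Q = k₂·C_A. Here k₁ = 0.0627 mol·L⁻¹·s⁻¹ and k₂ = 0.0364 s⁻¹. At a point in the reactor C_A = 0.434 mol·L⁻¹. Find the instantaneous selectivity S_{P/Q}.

3.97

S_{P/Q} = r_P/r_Q = (k₁)/(k₂·C_A) = (k₁/k₂)·C_A⁻¹.
= (0.0627) / (0.0364×0.4340) = 0.06270/0.01580 = 3.97.
The undesired path is higher order in A, so low C_A (CSTR or dilute feed) favours P.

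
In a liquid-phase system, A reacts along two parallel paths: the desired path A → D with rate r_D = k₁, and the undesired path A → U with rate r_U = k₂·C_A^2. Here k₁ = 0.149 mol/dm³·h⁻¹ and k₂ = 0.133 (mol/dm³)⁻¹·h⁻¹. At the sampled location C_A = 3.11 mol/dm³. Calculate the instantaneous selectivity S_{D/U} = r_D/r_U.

0.116

S_{D/U} = r_D/r_U = (k₁)/(k₂·C_A^2) = (k₁/k₂)·C_A^-2.
= (0.149) / (0.133×3.110^2) = 0.1490/1.286 = 0.116.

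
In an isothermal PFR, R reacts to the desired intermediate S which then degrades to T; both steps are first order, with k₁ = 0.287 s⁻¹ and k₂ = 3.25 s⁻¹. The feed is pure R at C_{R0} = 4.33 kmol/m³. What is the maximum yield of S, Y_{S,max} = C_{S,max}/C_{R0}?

0.0698

At the optimum, C_{S,max}/C_{R0} = (k₁/k₂)^[k₂/(k₂−k₁)].
= (0.287/3.25)^(3.25/(3.25−0.287)) = (0.08831)^(1.097) = 0.06981.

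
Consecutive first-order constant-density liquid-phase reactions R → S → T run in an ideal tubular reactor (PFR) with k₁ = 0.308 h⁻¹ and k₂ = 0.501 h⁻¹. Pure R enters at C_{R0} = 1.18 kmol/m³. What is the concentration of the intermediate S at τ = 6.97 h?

0.163 kmol/m³

Solving the coupled first-order balances gives C_S(τ) = [k₁/(k₂−k₁)]·C_{R0}·(e^(−k₁τ) − e^(−k₂τ)).
e^(−k₁τ) = e^(−0.308×6.97) = e^(−2.147) = 0.1169; e^(−k₂τ) = e^(−3.492) = 0.03044.
C_S = 0.308×1.18/(0.501−0.308) × (0.1169−0.03044) = 1.883×0.08642 = 0.1627 kmol/m³.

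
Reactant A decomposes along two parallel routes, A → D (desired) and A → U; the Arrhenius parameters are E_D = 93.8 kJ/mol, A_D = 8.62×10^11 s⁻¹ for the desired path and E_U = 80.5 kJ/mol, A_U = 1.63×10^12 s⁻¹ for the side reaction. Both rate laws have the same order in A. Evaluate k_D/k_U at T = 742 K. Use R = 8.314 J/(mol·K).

k_D/k_U = (A_D/A_U)·exp[−(E_D−E_U)/(RT)] = (A_D/A_U)·exp[(E_U−E_D)/(RT)].
(E_U−E_D)/(RT) = (80.5−93.8)×10³/(8.314×742) = -13300/6169 = -2.156.
k_D/k_U = (8.62×10^11/1.63×10^12)·exp(-2.156) = 0.5288 × 0.1158 = 0.0612.
Since E_D > E_U, raising the temperature improves selectivity toward D.

0.0612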